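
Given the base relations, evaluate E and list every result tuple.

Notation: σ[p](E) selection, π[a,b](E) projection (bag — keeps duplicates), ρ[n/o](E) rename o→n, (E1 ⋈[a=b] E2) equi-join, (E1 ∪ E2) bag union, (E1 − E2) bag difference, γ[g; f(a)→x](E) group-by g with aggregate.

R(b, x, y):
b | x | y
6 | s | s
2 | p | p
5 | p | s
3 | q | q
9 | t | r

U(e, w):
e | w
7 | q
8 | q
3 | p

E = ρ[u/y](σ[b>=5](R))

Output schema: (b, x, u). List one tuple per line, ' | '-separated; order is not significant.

Stepwise |·|:
  R → 5
  σ[b>=5](R) → 3
  ρ[u/y](σ[b>=5](R)) → 3

== RESULT ==
b | x | u
5 | p | s
6 | s | s
9 | t | r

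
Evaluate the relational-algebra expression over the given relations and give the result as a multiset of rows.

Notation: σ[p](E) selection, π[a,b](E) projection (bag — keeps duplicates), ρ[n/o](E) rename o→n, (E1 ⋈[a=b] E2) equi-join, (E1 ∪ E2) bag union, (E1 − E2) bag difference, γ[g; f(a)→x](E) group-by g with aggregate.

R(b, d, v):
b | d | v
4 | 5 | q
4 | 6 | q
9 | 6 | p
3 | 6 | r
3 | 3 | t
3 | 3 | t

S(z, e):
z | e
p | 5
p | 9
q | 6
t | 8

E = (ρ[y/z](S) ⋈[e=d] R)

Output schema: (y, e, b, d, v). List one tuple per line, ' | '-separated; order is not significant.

Stepwise |·|:
  S → 4
  ρ[y/z](S) → 4
  R → 6
  (ρ[y/z](S) ⋈[e=d] R) → 4

== RESULT ==
y | e | b | d | v
p | 5 | 4 | 5 | q
q | 6 | 3 | 6 | r
q | 6 | 4 | 6 | q
q | 6 | 9 | 6 | p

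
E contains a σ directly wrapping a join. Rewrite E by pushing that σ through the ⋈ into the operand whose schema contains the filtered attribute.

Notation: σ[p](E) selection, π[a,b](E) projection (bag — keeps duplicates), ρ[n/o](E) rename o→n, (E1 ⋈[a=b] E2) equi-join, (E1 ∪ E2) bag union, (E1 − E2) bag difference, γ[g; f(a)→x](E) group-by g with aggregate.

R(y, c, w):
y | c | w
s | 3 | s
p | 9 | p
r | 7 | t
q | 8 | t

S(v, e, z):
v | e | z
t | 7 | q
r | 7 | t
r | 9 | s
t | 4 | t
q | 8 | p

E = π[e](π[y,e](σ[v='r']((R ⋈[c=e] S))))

σ filters on v, owned by the right side.
E' = π[e](π[y,e]((R ⋈[c=e] σ[v='r'](S))))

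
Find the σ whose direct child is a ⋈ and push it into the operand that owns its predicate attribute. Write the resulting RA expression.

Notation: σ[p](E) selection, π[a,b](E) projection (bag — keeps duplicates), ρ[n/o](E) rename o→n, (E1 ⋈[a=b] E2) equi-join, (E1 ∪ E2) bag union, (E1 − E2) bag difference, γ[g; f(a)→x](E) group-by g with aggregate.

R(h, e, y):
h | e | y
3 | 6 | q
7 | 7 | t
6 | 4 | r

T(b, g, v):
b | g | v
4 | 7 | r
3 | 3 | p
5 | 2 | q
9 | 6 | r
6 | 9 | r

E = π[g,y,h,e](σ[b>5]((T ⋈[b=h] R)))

σ filters on b, owned by the left side.
E' = π[g,y,h,e]((σ[b>5](T) ⋈[b=h] R))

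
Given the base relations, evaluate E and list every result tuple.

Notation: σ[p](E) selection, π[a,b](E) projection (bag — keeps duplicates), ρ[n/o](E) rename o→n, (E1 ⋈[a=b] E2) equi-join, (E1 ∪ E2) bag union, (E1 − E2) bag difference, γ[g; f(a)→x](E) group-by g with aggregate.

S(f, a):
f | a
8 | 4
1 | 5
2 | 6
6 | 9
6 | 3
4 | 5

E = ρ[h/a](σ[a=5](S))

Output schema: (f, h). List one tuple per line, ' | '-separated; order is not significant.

Row counts bottom-up:
  S → 6
  σ[a=5](S) → 2
  ρ[h/a](σ[a=5](S)) → 2

== RESULT ==
f | h
1 | 5
4 | 5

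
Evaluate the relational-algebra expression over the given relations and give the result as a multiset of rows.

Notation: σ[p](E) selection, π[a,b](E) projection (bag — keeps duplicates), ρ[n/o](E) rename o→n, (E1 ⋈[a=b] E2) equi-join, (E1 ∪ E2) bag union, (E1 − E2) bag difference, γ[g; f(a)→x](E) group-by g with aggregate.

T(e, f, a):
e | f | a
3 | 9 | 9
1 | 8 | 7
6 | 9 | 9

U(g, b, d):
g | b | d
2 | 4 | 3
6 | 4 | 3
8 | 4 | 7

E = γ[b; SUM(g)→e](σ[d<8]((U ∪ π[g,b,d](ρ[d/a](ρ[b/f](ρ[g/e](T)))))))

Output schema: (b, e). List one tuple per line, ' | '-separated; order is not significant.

Row counts bottom-up:
  U → 3
  T → 3
  ρ[g/e](T) → 3
  ρ[b/f](ρ[g/e](T)) → 3
  ρ[d/a](ρ[b/f](ρ[g/e](T))) → 3
  π[g,b,d](ρ[d/a](ρ[b/f](ρ[g/e](T)))) → 3
  (U ∪ π[g,b,d](ρ[d/a](ρ[b/f](ρ[g/e](T))))) → 6
  σ[d<8]((U ∪ π[g,b,d](ρ[d/a](ρ[b/f](ρ[g/e](T)))))) → 4
  γ[b; SUM(g)→e](σ[d<8]((U ∪ π[g,b,d](ρ[d/a](ρ[b/f](ρ[g/e](T))))))) → 2

== RESULT ==
b | e
4 | 16
8 | 1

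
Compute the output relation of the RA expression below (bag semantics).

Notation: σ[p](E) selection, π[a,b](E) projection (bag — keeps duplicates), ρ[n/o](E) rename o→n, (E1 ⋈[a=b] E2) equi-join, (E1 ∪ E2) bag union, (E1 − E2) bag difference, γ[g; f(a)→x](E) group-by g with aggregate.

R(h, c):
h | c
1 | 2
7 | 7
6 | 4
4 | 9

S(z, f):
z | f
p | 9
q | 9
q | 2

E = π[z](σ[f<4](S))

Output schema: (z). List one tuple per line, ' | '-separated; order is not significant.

Per-node cardinality:
  S → 3
  σ[f<4](S) → 1
  π[z](σ[f<4](S)) → 1

== RESULT ==
z
q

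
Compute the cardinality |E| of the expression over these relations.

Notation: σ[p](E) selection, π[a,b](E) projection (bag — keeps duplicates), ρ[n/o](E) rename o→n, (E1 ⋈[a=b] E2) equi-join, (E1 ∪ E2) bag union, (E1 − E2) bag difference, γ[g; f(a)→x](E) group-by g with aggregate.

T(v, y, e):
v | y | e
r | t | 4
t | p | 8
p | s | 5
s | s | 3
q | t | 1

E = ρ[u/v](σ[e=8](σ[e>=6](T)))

Per-node cardinality:
  T → 5
  σ[e>=6](T) → 1
  σ[e=8](σ[e>=6](T)) → 1
  ρ[u/v](σ[e=8](σ[e>=6](T))) → 1

|E| = 1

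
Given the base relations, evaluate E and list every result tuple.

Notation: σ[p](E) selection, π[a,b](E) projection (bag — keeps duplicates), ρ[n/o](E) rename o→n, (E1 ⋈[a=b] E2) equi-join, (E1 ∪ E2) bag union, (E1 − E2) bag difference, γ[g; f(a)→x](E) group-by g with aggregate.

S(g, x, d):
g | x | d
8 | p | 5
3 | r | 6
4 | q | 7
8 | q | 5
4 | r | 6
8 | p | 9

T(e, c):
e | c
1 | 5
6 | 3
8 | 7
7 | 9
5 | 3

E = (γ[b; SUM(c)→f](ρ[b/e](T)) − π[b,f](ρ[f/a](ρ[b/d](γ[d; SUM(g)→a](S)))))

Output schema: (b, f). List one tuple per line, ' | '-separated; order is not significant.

Per-node cardinality:
  T → 5
  ρ[b/e](T) → 5
  γ[b; SUM(c)→f](ρ[b/e](T)) → 5
  S → 6
  γ[d; SUM(g)→a](S) → 4
  ρ[b/d](γ[d; SUM(g)→a](S)) → 4
  ρ[f/a](ρ[b/d](γ[d; SUM(g)→a](S))) → 4
  π[b,f](ρ[f/a](ρ[b/d](γ[d; SUM(g)→a](S)))) → 4
  (γ[b; SUM(c)→f](ρ[b/e](T)) − π[b,f](ρ[f/a](ρ[b/d](γ[d; SUM(g)→a](S))))) → 5

== RESULT ==
b | f
1 | 5
5 | 3
6 | 3
7 | 9
8 | 7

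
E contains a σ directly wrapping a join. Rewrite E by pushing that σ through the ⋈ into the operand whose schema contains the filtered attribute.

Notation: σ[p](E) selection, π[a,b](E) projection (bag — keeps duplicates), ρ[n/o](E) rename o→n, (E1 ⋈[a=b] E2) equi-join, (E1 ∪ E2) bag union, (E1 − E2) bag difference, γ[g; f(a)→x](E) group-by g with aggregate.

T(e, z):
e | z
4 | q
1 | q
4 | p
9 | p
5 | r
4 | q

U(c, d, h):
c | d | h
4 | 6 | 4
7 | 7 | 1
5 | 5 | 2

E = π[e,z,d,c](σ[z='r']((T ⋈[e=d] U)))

σ filters on z, owned by the left side.
E' = π[e,z,d,c]((σ[z='r'](T) ⋈[e=d] U))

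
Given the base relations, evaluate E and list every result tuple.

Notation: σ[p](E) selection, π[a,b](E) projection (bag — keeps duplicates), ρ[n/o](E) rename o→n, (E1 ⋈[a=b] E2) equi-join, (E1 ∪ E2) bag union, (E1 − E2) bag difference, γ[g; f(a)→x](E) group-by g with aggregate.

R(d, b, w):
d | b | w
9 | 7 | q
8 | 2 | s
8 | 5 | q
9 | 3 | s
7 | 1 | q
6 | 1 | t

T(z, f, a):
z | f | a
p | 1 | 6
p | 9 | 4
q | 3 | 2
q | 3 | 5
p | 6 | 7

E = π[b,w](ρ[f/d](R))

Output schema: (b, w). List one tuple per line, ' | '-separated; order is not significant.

Stepwise |·|:
  R → 6
  ρ[f/d](R) → 6
  π[b,w](ρ[f/d](R)) → 6

== RESULT ==
b | w
1 | q
1 | t
2 | s
3 | s
5 | q
7 | q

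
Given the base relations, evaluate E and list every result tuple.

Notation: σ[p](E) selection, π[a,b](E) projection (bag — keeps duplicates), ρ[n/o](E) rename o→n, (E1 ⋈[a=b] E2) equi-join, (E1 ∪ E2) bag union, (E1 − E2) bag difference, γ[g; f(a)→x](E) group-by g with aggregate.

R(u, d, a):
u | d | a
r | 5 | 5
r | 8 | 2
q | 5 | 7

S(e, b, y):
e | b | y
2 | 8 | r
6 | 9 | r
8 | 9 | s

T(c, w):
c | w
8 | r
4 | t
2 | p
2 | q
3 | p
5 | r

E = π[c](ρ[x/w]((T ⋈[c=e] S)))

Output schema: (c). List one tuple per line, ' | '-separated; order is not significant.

Per-node cardinality:
  T → 6
  S → 3
  (T ⋈[c=e] S) → 3
  ρ[x/w]((T ⋈[c=e] S)) → 3
  π[c](ρ[x/w]((T ⋈[c=e] S))) → 3

== RESULT ==
c
2
2
8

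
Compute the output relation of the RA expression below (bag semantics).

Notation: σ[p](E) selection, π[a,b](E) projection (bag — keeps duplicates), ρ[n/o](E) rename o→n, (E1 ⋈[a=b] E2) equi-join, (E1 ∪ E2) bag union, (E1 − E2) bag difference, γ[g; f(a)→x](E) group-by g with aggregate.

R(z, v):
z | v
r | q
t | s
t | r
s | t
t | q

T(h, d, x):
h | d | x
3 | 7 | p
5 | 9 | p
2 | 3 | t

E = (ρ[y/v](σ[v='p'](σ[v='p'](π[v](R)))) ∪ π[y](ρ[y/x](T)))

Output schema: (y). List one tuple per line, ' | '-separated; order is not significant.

Subexpression sizes:
  R → 5
  π[v](R) → 5
  σ[v='p'](π[v](R)) → 0
  σ[v='p'](σ[v='p'](π[v](R))) → 0
  ρ[y/v](σ[v='p'](σ[v='p'](π[v](R)))) → 0
  T → 3
  ρ[y/x](T) → 3
  π[y](ρ[y/x](T)) → 3
  (ρ[y/v](σ[v='p'](σ[v='p'](π[v](R)))) ∪ π[y](ρ[y/x](T))) → 3

== RESULT ==
y
p
p
t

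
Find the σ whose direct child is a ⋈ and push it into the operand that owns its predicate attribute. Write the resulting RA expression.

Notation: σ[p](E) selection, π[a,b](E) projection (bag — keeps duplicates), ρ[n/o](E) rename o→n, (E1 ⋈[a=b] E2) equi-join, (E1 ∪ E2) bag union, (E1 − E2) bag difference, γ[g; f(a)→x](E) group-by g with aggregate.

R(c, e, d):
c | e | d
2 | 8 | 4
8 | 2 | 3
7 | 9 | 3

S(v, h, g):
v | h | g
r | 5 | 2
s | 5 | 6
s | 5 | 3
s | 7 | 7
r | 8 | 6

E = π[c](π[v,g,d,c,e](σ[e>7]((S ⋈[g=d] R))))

σ filters on e, owned by the right side.
E' = π[c](π[v,g,d,c,e]((S ⋈[g=d] σ[e>7](R))))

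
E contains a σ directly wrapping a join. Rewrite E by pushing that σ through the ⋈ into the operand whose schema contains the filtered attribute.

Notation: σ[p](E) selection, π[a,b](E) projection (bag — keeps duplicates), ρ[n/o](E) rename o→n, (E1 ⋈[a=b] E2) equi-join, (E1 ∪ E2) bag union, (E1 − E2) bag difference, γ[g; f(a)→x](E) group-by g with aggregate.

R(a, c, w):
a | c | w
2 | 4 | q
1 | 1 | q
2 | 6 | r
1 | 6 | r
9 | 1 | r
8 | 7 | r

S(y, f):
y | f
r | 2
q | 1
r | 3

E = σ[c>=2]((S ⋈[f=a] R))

σ filters on c, owned by the right side.
E' = (S ⋈[f=a] σ[c>=2](R))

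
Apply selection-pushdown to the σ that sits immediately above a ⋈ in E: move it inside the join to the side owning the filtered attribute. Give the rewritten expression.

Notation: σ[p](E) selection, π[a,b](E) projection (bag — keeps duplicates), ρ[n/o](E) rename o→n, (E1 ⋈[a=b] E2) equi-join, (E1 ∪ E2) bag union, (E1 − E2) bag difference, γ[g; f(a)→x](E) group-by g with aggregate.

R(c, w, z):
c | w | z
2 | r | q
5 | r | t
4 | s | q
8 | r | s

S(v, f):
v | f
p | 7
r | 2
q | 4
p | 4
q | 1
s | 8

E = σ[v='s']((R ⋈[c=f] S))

σ filters on v, owned by the right side.
E' = (R ⋈[c=f] σ[v='s'](S))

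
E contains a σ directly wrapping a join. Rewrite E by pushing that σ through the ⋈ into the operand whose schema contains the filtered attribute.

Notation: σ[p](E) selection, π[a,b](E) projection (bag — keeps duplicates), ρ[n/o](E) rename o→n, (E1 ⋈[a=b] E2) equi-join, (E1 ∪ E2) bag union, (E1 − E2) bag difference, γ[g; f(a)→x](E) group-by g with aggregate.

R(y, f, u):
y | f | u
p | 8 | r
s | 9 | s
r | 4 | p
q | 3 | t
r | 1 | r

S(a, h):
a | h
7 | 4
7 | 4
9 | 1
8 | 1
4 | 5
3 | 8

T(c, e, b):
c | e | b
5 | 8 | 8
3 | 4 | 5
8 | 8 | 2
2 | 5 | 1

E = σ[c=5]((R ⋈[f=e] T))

σ filters on c, owned by the right side.
E' = (R ⋈[f=e] σ[c=5](T))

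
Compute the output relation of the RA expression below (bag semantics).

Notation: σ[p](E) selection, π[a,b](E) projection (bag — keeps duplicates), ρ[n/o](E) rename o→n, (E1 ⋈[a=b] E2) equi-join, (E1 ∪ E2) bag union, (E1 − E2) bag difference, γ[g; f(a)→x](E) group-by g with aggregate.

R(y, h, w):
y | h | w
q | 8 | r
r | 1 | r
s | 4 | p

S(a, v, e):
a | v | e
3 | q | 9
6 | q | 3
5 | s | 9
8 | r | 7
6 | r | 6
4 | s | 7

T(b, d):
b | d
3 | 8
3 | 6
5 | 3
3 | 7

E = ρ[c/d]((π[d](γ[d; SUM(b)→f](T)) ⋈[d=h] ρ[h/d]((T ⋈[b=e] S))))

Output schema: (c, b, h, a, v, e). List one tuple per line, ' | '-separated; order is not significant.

Per-node cardinality:
  T → 4
  γ[d; SUM(b)→f](T) → 4
  π[d](γ[d; SUM(b)→f](T)) → 4
  T → 4
  S → 6
  (T ⋈[b=e] S) → 3
  ρ[h/d]((T ⋈[b=e] S)) → 3
  (π[d](γ[d; SUM(b)→f](T)) ⋈[d=h] ρ[h/d]((T ⋈[b=e] S))) → 3
  ρ[c/d]((π[d](γ[d; SUM(b)→f](T)) ⋈[d=h] ρ[h/d]((T ⋈[b=e] S)))) → 3

== RESULT ==
c | b | h | a | v | e
6 | 3 | 6 | 6 | q | 3
7 | 3 | 7 | 6 | q | 3
8 | 3 | 8 | 6 | q | 3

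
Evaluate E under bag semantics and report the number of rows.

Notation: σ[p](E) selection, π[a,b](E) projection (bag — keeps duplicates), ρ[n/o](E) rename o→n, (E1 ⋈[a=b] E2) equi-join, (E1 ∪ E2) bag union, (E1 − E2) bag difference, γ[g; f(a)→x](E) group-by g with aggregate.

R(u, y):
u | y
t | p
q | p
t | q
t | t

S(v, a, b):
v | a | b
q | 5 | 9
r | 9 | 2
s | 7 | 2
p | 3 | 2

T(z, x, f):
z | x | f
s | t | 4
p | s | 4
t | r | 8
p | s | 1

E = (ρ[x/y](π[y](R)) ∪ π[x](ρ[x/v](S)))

Subexpression sizes:
  R → 4
  π[y](R) → 4
  ρ[x/y](π[y](R)) → 4
  S → 4
  ρ[x/v](S) → 4
  π[x](ρ[x/v](S)) → 4
  (ρ[x/y](π[y](R)) ∪ π[x](ρ[x/v](S))) → 8

|E| = 8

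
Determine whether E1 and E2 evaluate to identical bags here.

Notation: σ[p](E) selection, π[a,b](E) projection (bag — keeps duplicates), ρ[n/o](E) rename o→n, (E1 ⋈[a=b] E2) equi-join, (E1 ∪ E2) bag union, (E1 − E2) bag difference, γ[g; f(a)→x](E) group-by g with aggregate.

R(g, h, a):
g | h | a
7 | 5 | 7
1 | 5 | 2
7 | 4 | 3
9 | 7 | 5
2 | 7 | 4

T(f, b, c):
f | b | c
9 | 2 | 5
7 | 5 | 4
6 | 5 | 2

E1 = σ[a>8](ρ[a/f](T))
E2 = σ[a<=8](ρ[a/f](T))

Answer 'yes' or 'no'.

E1 stepwise |·|:
  T → 3
  ρ[a/f](T) → 3
  σ[a>8](ρ[a/f](T)) → 1
E2 stepwise |·|:
  T → 3
  ρ[a/f](T) → 3
  σ[a<=8](ρ[a/f](T)) → 2

E1 result:
a | b | c
9 | 2 | 5
E2 result:
a | b | c
6 | 5 | 2
7 | 5 | 4
Witness: (6, 5, 2) appears 0× in E1 but 1× in E2.

no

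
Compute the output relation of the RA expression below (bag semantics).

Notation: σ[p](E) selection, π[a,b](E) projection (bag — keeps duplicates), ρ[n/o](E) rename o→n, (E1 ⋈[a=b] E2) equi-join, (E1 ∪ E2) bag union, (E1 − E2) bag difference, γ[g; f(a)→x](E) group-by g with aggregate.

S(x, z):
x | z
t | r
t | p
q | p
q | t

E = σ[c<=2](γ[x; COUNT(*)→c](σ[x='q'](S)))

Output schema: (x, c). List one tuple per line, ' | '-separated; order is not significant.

Subexpression sizes:
  S → 4
  σ[x='q'](S) → 2
  γ[x; COUNT(*)→c](σ[x='q'](S)) → 1
  σ[c<=2](γ[x; COUNT(*)→c](σ[x='q'](S))) → 1

== RESULT ==
x | c
q | 2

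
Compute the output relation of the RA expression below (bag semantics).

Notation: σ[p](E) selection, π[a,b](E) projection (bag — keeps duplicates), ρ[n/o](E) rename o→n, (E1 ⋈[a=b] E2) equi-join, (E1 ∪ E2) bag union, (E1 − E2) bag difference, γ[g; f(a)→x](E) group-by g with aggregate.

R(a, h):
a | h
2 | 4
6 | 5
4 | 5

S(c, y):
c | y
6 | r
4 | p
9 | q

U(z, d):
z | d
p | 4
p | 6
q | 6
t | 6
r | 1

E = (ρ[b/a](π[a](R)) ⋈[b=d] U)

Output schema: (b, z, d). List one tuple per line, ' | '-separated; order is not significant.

Per-node cardinality:
  R → 3
  π[a](R) → 3
  ρ[b/a](π[a](R)) → 3
  U → 5
  (ρ[b/a](π[a](R)) ⋈[b=d] U) → 4

== RESULT ==
b | z | d
4 | p | 4
6 | p | 6
6 | q | 6
6 | t | 6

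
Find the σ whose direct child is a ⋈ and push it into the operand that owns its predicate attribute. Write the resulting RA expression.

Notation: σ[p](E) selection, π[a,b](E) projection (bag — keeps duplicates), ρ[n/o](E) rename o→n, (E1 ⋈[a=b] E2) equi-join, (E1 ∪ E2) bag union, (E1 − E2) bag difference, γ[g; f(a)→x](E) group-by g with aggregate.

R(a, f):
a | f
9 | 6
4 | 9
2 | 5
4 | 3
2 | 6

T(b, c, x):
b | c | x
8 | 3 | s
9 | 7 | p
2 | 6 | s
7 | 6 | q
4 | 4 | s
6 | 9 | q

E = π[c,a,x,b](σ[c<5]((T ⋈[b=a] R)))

σ filters on c, owned by the left side.
E' = π[c,a,x,b]((σ[c<5](T) ⋈[b=a] R))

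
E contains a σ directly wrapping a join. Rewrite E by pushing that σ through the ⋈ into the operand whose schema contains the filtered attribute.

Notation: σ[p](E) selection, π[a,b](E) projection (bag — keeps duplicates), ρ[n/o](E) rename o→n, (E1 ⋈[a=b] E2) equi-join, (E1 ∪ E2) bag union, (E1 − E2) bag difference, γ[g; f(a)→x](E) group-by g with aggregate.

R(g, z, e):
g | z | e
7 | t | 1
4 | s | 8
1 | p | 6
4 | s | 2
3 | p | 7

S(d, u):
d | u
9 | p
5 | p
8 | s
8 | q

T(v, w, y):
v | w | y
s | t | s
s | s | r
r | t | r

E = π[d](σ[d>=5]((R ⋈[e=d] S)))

σ filters on d, owned by the right side.
E' = π[d]((R ⋈[e=d] σ[d>=5](S)))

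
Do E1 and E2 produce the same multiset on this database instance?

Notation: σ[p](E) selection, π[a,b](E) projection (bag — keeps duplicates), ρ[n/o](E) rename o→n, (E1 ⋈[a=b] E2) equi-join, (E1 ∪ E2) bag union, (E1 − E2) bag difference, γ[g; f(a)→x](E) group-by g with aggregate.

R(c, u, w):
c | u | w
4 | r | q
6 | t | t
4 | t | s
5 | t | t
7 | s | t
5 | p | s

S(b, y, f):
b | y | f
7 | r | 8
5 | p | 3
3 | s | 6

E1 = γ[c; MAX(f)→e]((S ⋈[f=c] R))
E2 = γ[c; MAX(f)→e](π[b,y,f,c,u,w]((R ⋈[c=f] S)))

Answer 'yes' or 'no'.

E1 row counts bottom-up:
  S → 3
  R → 6
  (S ⋈[f=c] R) → 1
  γ[c; MAX(f)→e]((S ⋈[f=c] R)) → 1
E2 row counts bottom-up:
  R → 6
  S → 3
  (R ⋈[c=f] S) → 1
  π[b,y,f,c,u,w]((R ⋈[c=f] S)) → 1
  γ[c; MAX(f)→e](π[b,y,f,c,u,w]((R ⋈[c=f] S))) → 1

E1 and E2 produce the same multiset:
c | e
6 | 6

yes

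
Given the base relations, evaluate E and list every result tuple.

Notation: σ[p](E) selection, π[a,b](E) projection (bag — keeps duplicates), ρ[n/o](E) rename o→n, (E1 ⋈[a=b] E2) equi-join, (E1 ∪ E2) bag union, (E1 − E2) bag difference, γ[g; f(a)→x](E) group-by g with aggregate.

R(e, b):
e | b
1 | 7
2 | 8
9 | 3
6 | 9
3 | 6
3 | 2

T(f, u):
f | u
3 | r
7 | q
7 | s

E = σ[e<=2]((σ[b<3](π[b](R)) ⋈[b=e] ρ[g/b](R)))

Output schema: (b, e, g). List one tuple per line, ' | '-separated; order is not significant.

Subexpression sizes:
  R → 6
  π[b](R) → 6
  σ[b<3](π[b](R)) → 1
  R → 6
  ρ[g/b](R) → 6
  (σ[b<3](π[b](R)) ⋈[b=e] ρ[g/b](R)) → 1
  σ[e<=2]((σ[b<3](π[b](R)) ⋈[b=e] ρ[g/b](R))) → 1

== RESULT ==
b | e | g
2 | 2 | 8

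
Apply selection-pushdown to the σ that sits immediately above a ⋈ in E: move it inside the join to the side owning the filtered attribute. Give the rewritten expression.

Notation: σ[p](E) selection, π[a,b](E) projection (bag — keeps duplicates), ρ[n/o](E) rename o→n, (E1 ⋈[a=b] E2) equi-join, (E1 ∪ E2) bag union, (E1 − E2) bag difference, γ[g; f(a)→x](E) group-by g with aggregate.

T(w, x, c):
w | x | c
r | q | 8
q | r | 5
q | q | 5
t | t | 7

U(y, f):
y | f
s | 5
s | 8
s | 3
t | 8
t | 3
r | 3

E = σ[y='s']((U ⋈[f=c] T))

σ filters on y, owned by the left side.
E' = (σ[y='s'](U) ⋈[f=c] T)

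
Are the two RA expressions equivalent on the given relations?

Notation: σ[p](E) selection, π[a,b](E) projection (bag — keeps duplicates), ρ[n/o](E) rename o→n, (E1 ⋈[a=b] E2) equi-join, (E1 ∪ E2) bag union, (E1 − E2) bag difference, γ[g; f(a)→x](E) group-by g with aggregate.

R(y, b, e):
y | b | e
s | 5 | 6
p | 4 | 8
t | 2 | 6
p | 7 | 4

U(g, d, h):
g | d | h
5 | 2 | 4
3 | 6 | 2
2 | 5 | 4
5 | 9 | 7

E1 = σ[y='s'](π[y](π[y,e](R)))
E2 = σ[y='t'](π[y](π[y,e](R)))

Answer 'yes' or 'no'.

E1 row counts bottom-up:
  R → 4
  π[y,e](R) → 4
  π[y](π[y,e](R)) → 4
  σ[y='s'](π[y](π[y,e](R))) → 1
E2 row counts bottom-up:
  R → 4
  π[y,e](R) → 4
  π[y](π[y,e](R)) → 4
  σ[y='t'](π[y](π[y,e](R))) → 1

E1 result:
y
s
E2 result:
y
t
Witness: ('t',) appears 0× in E1 but 1× in E2.

no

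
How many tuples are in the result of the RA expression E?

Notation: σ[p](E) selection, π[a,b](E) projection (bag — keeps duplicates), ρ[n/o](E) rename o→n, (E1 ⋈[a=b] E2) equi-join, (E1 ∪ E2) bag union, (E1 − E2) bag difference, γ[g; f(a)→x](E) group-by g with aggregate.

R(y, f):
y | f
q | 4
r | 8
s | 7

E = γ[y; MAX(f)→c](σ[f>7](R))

Per-node cardinality:
  R → 3
  σ[f>7](R) → 1
  γ[y; MAX(f)→c](σ[f>7](R)) → 1

|E| = 1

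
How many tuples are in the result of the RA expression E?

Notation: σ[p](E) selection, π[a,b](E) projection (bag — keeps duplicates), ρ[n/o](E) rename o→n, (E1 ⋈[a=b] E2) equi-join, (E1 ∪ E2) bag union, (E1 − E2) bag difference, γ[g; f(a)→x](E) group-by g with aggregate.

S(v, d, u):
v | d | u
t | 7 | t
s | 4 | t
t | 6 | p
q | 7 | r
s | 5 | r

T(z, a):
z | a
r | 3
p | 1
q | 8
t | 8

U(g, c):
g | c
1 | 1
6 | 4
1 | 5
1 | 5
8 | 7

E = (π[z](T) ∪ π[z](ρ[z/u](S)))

Subexpression sizes:
  T → 4
  π[z](T) → 4
  S → 5
  ρ[z/u](S) → 5
  π[z](ρ[z/u](S)) → 5
  (π[z](T) ∪ π[z](ρ[z/u](S))) → 9

|E| = 9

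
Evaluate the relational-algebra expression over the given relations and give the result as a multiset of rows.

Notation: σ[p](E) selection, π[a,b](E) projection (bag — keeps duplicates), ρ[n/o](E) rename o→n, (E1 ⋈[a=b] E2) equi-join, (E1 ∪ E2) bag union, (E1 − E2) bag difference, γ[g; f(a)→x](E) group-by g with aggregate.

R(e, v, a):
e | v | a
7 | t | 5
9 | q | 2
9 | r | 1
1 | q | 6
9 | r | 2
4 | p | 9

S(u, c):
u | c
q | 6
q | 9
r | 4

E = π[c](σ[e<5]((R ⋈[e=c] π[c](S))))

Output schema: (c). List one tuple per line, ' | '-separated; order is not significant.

Per-node cardinality:
  R → 6
  S → 3
  π[c](S) → 3
  (R ⋈[e=c] π[c](S)) → 4
  σ[e<5]((R ⋈[e=c] π[c](S))) → 1
  π[c](σ[e<5]((R ⋈[e=c] π[c](S)))) → 1

== RESULT ==
c
4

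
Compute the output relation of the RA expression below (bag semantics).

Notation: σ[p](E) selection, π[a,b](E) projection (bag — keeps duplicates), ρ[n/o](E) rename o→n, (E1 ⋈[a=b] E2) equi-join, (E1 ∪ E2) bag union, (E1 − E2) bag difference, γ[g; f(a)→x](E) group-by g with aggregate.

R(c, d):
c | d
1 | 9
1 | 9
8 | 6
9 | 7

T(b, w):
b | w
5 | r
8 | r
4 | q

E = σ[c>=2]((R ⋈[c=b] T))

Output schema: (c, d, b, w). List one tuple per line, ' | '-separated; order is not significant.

Per-node cardinality:
  R → 4
  T → 3
  (R ⋈[c=b] T) → 1
  σ[c>=2]((R ⋈[c=b] T)) → 1

== RESULT ==
c | d | b | w
8 | 6 | 8 | r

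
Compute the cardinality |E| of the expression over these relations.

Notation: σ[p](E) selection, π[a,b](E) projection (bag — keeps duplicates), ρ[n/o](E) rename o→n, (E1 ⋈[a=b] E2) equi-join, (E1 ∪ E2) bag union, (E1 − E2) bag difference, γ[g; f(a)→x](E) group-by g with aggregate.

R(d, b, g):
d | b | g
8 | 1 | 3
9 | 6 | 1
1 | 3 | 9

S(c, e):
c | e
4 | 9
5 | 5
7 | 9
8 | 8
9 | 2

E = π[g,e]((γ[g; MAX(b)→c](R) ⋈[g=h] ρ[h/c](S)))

Stepwise |·|:
  R → 3
  γ[g; MAX(b)→c](R) → 3
  S → 5
  ρ[h/c](S) → 5
  (γ[g; MAX(b)→c](R) ⋈[g=h] ρ[h/c](S)) → 1
  π[g,e]((γ[g; MAX(b)→c](R) ⋈[g=h] ρ[h/c](S))) → 1

|E| = 1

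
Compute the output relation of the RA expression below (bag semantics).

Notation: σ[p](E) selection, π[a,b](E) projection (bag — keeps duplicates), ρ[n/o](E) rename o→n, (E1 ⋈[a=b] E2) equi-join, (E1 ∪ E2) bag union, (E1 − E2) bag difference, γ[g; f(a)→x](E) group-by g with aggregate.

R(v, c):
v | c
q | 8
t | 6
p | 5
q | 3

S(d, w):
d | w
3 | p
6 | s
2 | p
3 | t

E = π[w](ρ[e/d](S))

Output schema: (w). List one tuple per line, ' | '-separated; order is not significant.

Subexpression sizes:
  S → 4
  ρ[e/d](S) → 4
  π[w](ρ[e/d](S)) → 4

== RESULT ==
w
p
p
s
t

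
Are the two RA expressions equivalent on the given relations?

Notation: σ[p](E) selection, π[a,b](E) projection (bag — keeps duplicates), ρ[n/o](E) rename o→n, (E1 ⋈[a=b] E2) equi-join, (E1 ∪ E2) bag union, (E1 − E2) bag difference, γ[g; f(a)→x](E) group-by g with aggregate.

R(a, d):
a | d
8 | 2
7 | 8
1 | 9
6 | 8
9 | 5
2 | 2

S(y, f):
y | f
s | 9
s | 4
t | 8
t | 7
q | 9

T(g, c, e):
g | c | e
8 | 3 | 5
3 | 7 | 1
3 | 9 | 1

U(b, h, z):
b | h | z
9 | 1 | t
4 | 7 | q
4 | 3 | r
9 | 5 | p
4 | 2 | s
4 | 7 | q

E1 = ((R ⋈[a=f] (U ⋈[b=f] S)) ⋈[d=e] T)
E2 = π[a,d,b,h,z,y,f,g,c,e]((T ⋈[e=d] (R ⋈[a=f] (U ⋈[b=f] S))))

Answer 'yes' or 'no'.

E1 row counts bottom-up:
  R → 6
  U → 6
  S → 5
  (U ⋈[b=f] S) → 8
  (R ⋈[a=f] (U ⋈[b=f] S)) → 4
  T → 3
  ((R ⋈[a=f] (U ⋈[b=f] S)) ⋈[d=e] T) → 4
E2 row counts bottom-up:
  T → 3
  R → 6
  U → 6
  S → 5
  (U ⋈[b=f] S) → 8
  (R ⋈[a=f] (U ⋈[b=f] S)) → 4
  (T ⋈[e=d] (R ⋈[a=f] (U ⋈[b=f] S))) → 4
  π[a,d,b,h,z,y,f,g,c,e]((T ⋈[e=d] (R ⋈[a=f] (U ⋈[b=f] S)))) → 4

E1 and E2 produce the same multiset:
a | d | b | h | z | y | f | g | c | e
9 | 5 | 9 | 1 | t | q | 9 | 8 | 3 | 5
9 | 5 | 9 | 1 | t | s | 9 | 8 | 3 | 5
9 | 5 | 9 | 5 | p | q | 9 | 8 | 3 | 5
9 | 5 | 9 | 5 | p | s | 9 | 8 | 3 | 5

yes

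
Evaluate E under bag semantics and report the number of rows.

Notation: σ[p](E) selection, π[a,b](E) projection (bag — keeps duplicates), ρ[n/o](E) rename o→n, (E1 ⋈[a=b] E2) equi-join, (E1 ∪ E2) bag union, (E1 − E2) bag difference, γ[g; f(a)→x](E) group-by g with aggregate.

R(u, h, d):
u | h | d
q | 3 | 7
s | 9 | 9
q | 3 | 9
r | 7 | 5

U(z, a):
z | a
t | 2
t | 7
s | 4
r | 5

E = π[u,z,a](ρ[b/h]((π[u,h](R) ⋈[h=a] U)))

Stepwise |·|:
  R → 4
  π[u,h](R) → 4
  U → 4
  (π[u,h](R) ⋈[h=a] U) → 1
  ρ[b/h]((π[u,h](R) ⋈[h=a] U)) → 1
  π[u,z,a](ρ[b/h]((π[u,h](R) ⋈[h=a] U))) → 1

|E| = 1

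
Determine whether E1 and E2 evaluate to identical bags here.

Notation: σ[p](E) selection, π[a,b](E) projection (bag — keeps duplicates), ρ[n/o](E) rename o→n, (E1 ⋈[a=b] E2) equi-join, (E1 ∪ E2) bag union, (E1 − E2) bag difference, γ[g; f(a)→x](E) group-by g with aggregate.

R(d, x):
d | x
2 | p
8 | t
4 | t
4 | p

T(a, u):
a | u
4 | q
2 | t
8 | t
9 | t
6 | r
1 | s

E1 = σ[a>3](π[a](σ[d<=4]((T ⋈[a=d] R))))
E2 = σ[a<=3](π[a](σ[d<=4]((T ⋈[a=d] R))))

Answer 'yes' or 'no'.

E1 per-node cardinality:
  T → 6
  R → 4
  (T ⋈[a=d] R) → 4
  σ[d<=4]((T ⋈[a=d] R)) → 3
  π[a](σ[d<=4]((T ⋈[a=d] R))) → 3
  σ[a>3](π[a](σ[d<=4]((T ⋈[a=d] R)))) → 2
E2 per-node cardinality:
  T → 6
  R → 4
  (T ⋈[a=d] R) → 4
  σ[d<=4]((T ⋈[a=d] R)) → 3
  π[a](σ[d<=4]((T ⋈[a=d] R))) → 3
  σ[a<=3](π[a](σ[d<=4]((T ⋈[a=d] R)))) → 1

E1 result:
a
4
4
E2 result:
a
2
Witness: (2,) appears 0× in E1 but 1× in E2.

no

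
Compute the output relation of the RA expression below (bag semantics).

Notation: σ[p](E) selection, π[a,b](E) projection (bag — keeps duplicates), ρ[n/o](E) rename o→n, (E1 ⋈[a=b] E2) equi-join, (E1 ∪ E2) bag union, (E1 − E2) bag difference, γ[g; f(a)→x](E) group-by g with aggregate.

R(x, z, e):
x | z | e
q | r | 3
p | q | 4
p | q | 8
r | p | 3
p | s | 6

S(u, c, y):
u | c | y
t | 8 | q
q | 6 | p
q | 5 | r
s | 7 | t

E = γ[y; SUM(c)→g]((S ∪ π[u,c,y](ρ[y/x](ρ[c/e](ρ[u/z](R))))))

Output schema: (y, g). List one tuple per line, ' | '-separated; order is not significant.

Stepwise |·|:
  S → 4
  R → 5
  ρ[u/z](R) → 5
  ρ[c/e](ρ[u/z](R)) → 5
  ρ[y/x](ρ[c/e](ρ[u/z](R))) → 5
  π[u,c,y](ρ[y/x](ρ[c/e](ρ[u/z](R)))) → 5
  (S ∪ π[u,c,y](ρ[y/x](ρ[c/e](ρ[u/z](R))))) → 9
  γ[y; SUM(c)→g]((S ∪ π[u,c,y](ρ[y/x](ρ[c/e](ρ[u/z](R)))))) → 4

== RESULT ==
y | g
p | 24
q | 11
r | 8
t | 7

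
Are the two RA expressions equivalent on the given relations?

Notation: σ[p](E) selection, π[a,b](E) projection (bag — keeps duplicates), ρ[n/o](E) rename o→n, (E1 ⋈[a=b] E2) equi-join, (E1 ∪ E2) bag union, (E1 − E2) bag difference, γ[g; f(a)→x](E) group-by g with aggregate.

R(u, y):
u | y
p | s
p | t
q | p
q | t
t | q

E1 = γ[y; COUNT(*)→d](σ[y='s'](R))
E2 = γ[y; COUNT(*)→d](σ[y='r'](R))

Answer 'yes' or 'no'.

E1 row counts bottom-up:
  R → 5
  σ[y='s'](R) → 1
  γ[y; COUNT(*)→d](σ[y='s'](R)) → 1
E2 row counts bottom-up:
  R → 5
  σ[y='r'](R) → 0
  γ[y; COUNT(*)→d](σ[y='r'](R)) → 0

E1 result:
y | d
s | 1
E2 result:
y | d
(0 rows)
Witness: ('s', 1) appears 1× in E1 but 0× in E2.

no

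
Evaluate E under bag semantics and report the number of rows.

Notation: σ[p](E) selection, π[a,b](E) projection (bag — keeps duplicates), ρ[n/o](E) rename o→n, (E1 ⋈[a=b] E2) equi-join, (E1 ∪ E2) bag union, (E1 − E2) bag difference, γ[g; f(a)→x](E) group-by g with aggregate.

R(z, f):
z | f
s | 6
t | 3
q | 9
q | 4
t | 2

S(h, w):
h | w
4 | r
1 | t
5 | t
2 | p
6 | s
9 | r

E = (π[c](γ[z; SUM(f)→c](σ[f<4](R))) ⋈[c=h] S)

Row counts bottom-up:
  R → 5
  σ[f<4](R) → 2
  γ[z; SUM(f)→c](σ[f<4](R)) → 1
  π[c](γ[z; SUM(f)→c](σ[f<4](R))) → 1
  S → 6
  (π[c](γ[z; SUM(f)→c](σ[f<4](R))) ⋈[c=h] S) → 1

|E| = 1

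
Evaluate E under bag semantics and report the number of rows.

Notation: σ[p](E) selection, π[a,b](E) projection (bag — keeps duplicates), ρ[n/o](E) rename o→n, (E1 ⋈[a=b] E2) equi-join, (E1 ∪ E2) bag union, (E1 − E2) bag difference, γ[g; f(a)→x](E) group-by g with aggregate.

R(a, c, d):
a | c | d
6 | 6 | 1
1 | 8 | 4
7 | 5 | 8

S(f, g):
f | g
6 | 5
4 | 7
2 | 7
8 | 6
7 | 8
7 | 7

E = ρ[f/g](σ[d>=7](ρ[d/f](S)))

Row counts bottom-up:
  S → 6
  ρ[d/f](S) → 6
  σ[d>=7](ρ[d/f](S)) → 3
  ρ[f/g](σ[d>=7](ρ[d/f](S))) → 3

|E| = 3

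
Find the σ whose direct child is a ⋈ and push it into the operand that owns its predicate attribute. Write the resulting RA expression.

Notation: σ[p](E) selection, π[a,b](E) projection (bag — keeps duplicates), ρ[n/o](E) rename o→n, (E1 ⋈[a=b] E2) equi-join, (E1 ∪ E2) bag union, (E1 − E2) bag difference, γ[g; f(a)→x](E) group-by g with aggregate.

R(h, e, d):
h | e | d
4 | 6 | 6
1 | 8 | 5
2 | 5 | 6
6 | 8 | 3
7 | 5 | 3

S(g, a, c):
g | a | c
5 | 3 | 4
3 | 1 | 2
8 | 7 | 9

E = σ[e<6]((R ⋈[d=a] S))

σ filters on e, owned by the left side.
E' = (σ[e<6](R) ⋈[d=a] S)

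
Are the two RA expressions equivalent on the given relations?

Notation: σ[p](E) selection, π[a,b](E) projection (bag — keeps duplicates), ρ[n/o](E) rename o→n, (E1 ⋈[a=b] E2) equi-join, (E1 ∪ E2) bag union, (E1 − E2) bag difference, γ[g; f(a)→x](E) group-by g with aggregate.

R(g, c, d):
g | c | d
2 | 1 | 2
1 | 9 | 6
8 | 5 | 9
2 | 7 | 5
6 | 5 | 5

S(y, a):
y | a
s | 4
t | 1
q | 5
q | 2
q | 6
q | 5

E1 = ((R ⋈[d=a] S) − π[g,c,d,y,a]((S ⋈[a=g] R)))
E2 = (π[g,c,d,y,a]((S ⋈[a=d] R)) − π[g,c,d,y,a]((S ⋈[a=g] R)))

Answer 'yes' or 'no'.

E1 subexpression sizes:
  R → 5
  S → 6
  (R ⋈[d=a] S) → 6
  S → 6
  R → 5
  (S ⋈[a=g] R) → 4
  π[g,c,d,y,a]((S ⋈[a=g] R)) → 4
  ((R ⋈[d=a] S) − π[g,c,d,y,a]((S ⋈[a=g] R))) → 5
E2 subexpression sizes:
  S → 6
  R → 5
  (S ⋈[a=d] R) → 6
  π[g,c,d,y,a]((S ⋈[a=d] R)) → 6
  S → 6
  R → 5
  (S ⋈[a=g] R) → 4
  π[g,c,d,y,a]((S ⋈[a=g] R)) → 4
  (π[g,c,d,y,a]((S ⋈[a=d] R)) − π[g,c,d,y,a]((S ⋈[a=g] R))) → 5

E1 and E2 produce the same multiset:
g | c | d | y | a
1 | 9 | 6 | q | 6
2 | 7 | 5 | q | 5
2 | 7 | 5 | q | 5
6 | 5 | 5 | q | 5
6 | 5 | 5 | q | 5

yes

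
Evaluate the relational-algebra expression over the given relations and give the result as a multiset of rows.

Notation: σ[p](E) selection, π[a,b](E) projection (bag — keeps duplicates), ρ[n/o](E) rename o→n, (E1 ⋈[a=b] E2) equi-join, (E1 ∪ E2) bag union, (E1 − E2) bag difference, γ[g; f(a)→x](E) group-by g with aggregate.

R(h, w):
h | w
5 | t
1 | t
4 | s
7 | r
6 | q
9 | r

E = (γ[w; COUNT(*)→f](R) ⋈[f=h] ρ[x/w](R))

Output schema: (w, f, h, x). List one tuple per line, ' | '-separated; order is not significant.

Subexpression sizes:
  R → 6
  γ[w; COUNT(*)→f](R) → 4
  R → 6
  ρ[x/w](R) → 6
  (γ[w; COUNT(*)→f](R) ⋈[f=h] ρ[x/w](R)) → 2

== RESULT ==
w | f | h | x
q | 1 | 1 | t
s | 1 | 1 | t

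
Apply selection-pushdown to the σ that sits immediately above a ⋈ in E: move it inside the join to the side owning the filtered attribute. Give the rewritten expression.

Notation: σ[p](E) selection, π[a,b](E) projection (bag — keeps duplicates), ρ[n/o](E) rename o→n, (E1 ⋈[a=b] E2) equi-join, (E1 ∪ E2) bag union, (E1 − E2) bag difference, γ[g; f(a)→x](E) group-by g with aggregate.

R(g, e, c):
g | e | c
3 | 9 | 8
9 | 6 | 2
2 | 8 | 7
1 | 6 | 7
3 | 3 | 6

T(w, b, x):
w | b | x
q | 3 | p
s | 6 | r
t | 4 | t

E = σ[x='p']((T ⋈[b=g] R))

σ filters on x, owned by the left side.
E' = (σ[x='p'](T) ⋈[b=g] R)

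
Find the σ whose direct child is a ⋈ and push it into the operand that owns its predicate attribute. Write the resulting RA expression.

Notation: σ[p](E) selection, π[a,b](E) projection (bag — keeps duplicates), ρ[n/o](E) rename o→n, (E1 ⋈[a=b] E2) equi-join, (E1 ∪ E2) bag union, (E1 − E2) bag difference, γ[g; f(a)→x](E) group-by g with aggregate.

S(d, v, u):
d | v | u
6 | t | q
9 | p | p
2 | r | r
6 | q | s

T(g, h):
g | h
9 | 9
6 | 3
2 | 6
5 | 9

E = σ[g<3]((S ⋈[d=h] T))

σ filters on g, owned by the right side.
E' = (S ⋈[d=h] σ[g<3](T))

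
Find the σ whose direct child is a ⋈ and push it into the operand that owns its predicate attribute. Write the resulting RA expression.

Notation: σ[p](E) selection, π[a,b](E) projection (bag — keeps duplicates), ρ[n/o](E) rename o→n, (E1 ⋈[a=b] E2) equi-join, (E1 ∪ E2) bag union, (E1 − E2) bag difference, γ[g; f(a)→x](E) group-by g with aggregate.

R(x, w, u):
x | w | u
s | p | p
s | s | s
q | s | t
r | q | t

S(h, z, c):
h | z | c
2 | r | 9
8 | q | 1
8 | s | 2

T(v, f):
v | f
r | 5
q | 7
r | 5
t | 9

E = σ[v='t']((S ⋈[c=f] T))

σ filters on v, owned by the right side.
E' = (S ⋈[c=f] σ[v='t'](T))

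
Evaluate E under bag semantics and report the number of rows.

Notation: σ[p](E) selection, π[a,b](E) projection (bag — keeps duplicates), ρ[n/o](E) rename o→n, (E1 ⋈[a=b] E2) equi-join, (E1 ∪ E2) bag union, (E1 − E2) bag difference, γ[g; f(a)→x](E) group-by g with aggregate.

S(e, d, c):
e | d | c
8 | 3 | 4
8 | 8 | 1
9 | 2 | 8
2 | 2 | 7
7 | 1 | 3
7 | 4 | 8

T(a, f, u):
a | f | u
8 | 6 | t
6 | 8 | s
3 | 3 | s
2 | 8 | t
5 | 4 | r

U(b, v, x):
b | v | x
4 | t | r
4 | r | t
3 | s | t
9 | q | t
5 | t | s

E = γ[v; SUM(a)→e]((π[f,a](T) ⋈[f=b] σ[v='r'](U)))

Subexpression sizes:
  T → 5
  π[f,a](T) → 5
  U → 5
  σ[v='r'](U) → 1
  (π[f,a](T) ⋈[f=b] σ[v='r'](U)) → 1
  γ[v; SUM(a)→e]((π[f,a](T) ⋈[f=b] σ[v='r'](U))) → 1

|E| = 1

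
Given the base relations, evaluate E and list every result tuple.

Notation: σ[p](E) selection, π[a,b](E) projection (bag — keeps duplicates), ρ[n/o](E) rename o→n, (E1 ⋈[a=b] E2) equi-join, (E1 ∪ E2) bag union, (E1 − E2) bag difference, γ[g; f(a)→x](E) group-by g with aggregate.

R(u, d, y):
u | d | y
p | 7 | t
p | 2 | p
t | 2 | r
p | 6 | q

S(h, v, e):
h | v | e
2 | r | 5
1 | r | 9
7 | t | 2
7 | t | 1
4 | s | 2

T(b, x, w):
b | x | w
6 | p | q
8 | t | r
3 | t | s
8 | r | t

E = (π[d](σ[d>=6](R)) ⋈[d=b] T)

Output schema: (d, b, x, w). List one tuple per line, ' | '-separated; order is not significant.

Per-node cardinality:
  R → 4
  σ[d>=6](R) → 2
  π[d](σ[d>=6](R)) → 2
  T → 4
  (π[d](σ[d>=6](R)) ⋈[d=b] T) → 1

== RESULT ==
d | b | x | w
6 | 6 | p | q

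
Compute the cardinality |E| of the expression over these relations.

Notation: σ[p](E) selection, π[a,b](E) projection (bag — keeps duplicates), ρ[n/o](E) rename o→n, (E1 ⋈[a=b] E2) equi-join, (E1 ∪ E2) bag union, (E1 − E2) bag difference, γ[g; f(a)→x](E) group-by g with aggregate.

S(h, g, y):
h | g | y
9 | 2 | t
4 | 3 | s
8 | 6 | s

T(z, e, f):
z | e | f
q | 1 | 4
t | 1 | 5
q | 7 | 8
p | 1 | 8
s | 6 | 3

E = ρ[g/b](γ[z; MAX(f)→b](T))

Subexpression sizes:
  T → 5
  γ[z; MAX(f)→b](T) → 4
  ρ[g/b](γ[z; MAX(f)→b](T)) → 4

|E| = 4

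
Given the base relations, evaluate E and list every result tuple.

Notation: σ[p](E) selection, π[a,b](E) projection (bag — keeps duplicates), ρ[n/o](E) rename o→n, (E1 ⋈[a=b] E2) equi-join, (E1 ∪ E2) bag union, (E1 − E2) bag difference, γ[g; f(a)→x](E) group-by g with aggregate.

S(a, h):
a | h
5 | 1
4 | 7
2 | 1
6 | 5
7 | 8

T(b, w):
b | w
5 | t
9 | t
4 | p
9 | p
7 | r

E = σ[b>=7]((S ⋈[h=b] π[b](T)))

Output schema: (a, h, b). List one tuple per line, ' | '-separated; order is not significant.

Per-node cardinality:
  S → 5
  T → 5
  π[b](T) → 5
  (S ⋈[h=b] π[b](T)) → 2
  σ[b>=7]((S ⋈[h=b] π[b](T))) → 1

== RESULT ==
a | h | b
4 | 7 | 7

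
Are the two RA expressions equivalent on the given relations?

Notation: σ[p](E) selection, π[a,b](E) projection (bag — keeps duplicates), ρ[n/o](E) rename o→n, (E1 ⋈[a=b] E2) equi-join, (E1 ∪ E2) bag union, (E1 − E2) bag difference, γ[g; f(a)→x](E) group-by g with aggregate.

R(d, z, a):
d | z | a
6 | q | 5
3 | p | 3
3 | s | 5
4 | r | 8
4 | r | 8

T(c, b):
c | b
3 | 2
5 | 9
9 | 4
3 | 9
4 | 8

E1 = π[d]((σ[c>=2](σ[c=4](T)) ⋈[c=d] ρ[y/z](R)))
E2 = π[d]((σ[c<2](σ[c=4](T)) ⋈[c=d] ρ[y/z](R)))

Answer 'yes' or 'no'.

E1 per-node cardinality:
  T → 5
  σ[c=4](T) → 1
  σ[c>=2](σ[c=4](T)) → 1
  R → 5
  ρ[y/z](R) → 5
  (σ[c>=2](σ[c=4](T)) ⋈[c=d] ρ[y/z](R)) → 2
  π[d]((σ[c>=2](σ[c=4](T)) ⋈[c=d] ρ[y/z](R))) → 2
E2 per-node cardinality:
  T → 5
  σ[c=4](T) → 1
  σ[c<2](σ[c=4](T)) → 0
  R → 5
  ρ[y/z](R) → 5
  (σ[c<2](σ[c=4](T)) ⋈[c=d] ρ[y/z](R)) → 0
  π[d]((σ[c<2](σ[c=4](T)) ⋈[c=d] ρ[y/z](R))) → 0

E1 result:
d
4
4
E2 result:
d
(0 rows)
Witness: (4,) appears 2× in E1 but 0× in E2.

no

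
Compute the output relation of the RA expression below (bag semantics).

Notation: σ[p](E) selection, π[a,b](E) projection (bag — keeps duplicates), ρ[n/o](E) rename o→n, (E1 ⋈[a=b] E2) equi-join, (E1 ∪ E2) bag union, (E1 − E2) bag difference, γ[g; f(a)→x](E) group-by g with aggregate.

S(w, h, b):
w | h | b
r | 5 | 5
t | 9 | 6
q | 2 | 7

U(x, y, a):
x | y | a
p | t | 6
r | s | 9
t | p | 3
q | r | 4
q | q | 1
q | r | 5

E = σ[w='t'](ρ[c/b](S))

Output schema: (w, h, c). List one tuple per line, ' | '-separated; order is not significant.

Stepwise |·|:
  S → 3
  ρ[c/b](S) → 3
  σ[w='t'](ρ[c/b](S)) → 1

== RESULT ==
w | h | c
t | 9 | 6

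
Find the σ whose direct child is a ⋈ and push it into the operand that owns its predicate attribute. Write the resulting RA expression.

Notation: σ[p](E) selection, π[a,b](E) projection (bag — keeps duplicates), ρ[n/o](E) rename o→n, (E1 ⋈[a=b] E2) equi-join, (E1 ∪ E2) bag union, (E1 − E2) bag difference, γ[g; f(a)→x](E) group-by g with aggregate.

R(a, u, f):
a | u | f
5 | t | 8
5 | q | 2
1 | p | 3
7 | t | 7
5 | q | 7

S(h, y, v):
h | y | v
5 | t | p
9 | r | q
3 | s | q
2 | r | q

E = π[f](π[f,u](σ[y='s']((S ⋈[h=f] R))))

σ filters on y, owned by the left side.
E' = π[f](π[f,u]((σ[y='s'](S) ⋈[h=f] R)))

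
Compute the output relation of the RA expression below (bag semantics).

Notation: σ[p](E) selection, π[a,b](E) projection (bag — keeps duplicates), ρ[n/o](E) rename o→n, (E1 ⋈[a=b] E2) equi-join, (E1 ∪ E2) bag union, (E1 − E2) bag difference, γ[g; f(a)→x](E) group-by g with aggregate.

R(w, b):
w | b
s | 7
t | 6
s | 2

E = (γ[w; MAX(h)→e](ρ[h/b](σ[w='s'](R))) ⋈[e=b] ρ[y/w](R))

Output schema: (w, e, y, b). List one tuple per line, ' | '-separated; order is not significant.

Per-node cardinality:
  R → 3
  σ[w='s'](R) → 2
  ρ[h/b](σ[w='s'](R)) → 2
  γ[w; MAX(h)→e](ρ[h/b](σ[w='s'](R))) → 1
  R → 3
  ρ[y/w](R) → 3
  (γ[w; MAX(h)→e](ρ[h/b](σ[w='s'](R))) ⋈[e=b] ρ[y/w](R)) → 1

== RESULT ==
w | e | y | b
s | 7 | s | 7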